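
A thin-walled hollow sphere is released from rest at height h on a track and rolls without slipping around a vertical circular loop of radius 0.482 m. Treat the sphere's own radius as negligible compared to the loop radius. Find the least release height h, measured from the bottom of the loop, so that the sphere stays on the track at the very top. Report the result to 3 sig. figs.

For this body I = (2/3)MR², i.e. k = I/(MR²) = 2/3.
At the top of the loop, the minimum-contact condition is Mg = Mv_top²/r, so v_top² = gr.
With ω = v/R, the kinetic energy at speed v is ½(1+k)Mv² = (5/6)Mv².
Energy conservation from release (height h) to the top (height 2r): Mgh = Mg(2r) + (5/6)M·gr.
Thus h_min = 2r + (1+k)r/2 = r(2 + 1.667/2) = 0.482 × 2.833 ≈ 1.37 m.

h_min ≈ 1.37 m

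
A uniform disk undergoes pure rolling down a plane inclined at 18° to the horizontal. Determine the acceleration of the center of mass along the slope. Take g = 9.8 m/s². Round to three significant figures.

For this body I = (1/2)MR², i.e. k = I/(MR²) = 0.5.
Newton's second law down the slope: Mg sinθ − f = Ma. The torque equation fR = Iα (with α = a/R) gives f = kMa.
Eliminating f: Mg sinθ = (1+k)Ma, so a = g sinθ/(1+k) = 9.8 × sin18° / 1.5 ≈ 2.02 m/s².

a ≈ 2.02 m/s²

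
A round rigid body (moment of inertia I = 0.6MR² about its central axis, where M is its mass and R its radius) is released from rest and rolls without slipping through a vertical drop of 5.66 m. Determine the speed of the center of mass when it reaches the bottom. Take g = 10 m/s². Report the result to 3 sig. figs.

v ≈ 8.41 m/s

For this body I = 0.6MR², i.e. k = I/(MR²) = 0.6.
Since it rolls without slipping, ω = v/R and KE = ½Mv² + ½Iω² = ½(1+k)Mv² = (4/5)Mv².
Energy conservation: Mgh = (4/5)Mv², so v = √(2gh/(1+k)) = √(2 × 10 × 5.66 / 1.6) ≈ 8.41 m/s.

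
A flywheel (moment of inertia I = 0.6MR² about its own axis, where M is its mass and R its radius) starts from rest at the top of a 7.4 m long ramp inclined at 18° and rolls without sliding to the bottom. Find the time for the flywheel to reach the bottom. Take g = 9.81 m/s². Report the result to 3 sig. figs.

t ≈ 2.79 s

For this body I = 0.6MR², i.e. k = I/(MR²) = 0.6.
Along the incline Mg sinθ − f = Ma, and torque about the center fR = Iα = kMR²(a/R) gives f = kMa.
Hence a = g sinθ/(1+k) = 9.81×sin18°/1.6 = 1.895 m/s².
Starting from rest, L = ½at², so t = √(2L/a) = √(2×7.4/1.895) ≈ 2.79 s.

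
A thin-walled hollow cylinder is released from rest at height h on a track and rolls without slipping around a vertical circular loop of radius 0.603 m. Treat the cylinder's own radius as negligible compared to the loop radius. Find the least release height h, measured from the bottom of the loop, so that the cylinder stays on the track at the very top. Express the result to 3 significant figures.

For this body I = MR², i.e. k = I/(MR²) = 1.
At the top, contact is just lost when gravity alone supplies the centripetal force: Mg = Mv_top²/r, i.e. v_top² = gr.
With ω = v/R, the kinetic energy at speed v is ½(1+k)Mv² = Mv².
Energy conservation from release (height h) to the top (height 2r): Mgh = Mg(2r) + M·gr.
Thus h_min = 2r + (1+k)r/2 = r(2 + 2/2) = 0.603 × 3 ≈ 1.81 m.

h_min ≈ 1.81 m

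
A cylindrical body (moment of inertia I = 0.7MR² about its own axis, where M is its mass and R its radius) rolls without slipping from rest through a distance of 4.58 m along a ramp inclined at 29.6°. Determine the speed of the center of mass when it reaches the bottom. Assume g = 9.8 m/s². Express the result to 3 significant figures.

v ≈ 5.11 m/s

For this body I = 0.7MR², i.e. k = I/(MR²) = 0.7.
The rolling condition ω = v/R makes the rotational term ½I(v/R)² = ½kMv², so KE_total = ½(1+k)Mv² = (17/20)Mv².
The vertical drop is h = L sinθ = 4.58 × sin29.6° = 2.262 m.
Energy conservation: Mgh = (17/20)Mv², so v = √(2gh/(1+k)) = √(2 × 9.8 × 2.262 / 1.7) ≈ 5.11 m/s.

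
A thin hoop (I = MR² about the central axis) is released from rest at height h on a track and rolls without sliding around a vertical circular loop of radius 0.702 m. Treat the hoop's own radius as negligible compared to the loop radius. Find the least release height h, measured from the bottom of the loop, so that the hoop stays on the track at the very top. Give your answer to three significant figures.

h_min ≈ 2.11 m

The moment of inertia is MR², giving k ≡ I/(MR²) = 1.
At the top of the loop, the minimum-contact condition is Mg = Mv_top²/r, so v_top² = gr.
With ω = v/R, the kinetic energy at speed v is ½(1+k)Mv² = Mv².
Energy conservation from release (height h) to the top (height 2r): Mgh = Mg(2r) + M·gr.
Thus h_min = 2r + (1+k)r/2 = r(2 + 2/2) = 0.702 × 3 ≈ 2.11 m.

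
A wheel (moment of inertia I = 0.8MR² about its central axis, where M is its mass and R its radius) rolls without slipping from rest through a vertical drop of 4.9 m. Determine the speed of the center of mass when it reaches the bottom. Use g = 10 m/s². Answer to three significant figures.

Here I = 0.8MR², so the shape factor k = I/(MR²) = 0.8.
The rolling condition ω = v/R makes the rotational term ½I(v/R)² = ½kMv², so KE_total = ½(1+k)Mv² = (9/10)Mv².
Setting Mgh = (9/10)Mv² gives v = √(2gh/(1+k)) = √(2·10·4.9/1.8) ≈ 7.38 m/s.

v ≈ 7.38 m/s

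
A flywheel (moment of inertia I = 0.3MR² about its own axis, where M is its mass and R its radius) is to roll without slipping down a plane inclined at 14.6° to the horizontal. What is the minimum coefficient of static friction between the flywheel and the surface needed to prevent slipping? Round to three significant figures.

With I = 0.3MR², the ratio k = I/(MR²) is 0.3.
Translational: Mg sinθ − f = Ma. Rotational about the CM: fR = Iα = kMRa, so f = kMa.
These give a = g sinθ/(1+k) and the required friction f = kMg sinθ/(1+k).
With N = Mg cosθ, the no-slip condition f ≤ μN gives μ_min = f/N = k tanθ/(1+k).
μ_min = 0.3 × tan14.6° / 1.3 ≈ 0.0601.

μ_min ≈ 0.0601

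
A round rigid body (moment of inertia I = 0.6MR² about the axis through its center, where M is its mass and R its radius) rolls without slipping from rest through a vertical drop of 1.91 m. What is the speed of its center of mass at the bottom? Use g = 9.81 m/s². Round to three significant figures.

v ≈ 4.84 m/s

With I = 0.6MR², the ratio k = I/(MR²) is 0.6.
The rolling condition ω = v/R makes the rotational term ½I(v/R)² = ½kMv², so KE_total = ½(1+k)Mv² = (4/5)Mv².
Energy conservation: Mgh = (4/5)Mv², so v = √(2gh/(1+k)) = √(2 × 9.81 × 1.91 / 1.6) ≈ 4.84 m/s.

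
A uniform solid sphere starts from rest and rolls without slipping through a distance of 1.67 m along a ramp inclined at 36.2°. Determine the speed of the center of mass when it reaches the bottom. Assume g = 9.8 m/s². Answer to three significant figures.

Here I = (2/5)MR², so the shape factor k = I/(MR²) = 0.4.
The rolling condition ω = v/R makes the rotational term ½I(v/R)² = ½kMv², so KE_total = ½(1+k)Mv² = (7/10)Mv².
The vertical drop is h = L sinθ = 1.67 × sin36.2° = 0.9863 m.
Setting Mgh = (7/10)Mv² gives v = √(2gh/(1+k)) = √(2·9.8·0.9863/1.4) ≈ 3.72 m/s.

v ≈ 3.72 m/s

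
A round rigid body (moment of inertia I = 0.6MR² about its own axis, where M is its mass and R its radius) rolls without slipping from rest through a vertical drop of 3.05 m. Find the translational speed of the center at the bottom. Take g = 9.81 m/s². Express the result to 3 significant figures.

v ≈ 6.12 m/s

With I = 0.6MR², the ratio k = I/(MR²) is 0.6.
Since it rolls without slipping, ω = v/R and KE = ½Mv² + ½Iω² = ½(1+k)Mv² = (4/5)Mv².
Energy conservation: Mgh = (4/5)Mv², so v = √(2gh/(1+k)) = √(2 × 9.81 × 3.05 / 1.6) ≈ 6.12 m/s.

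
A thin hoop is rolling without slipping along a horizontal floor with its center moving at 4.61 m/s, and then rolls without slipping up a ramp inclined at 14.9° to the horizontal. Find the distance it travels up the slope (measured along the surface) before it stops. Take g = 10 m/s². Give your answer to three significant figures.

d ≈ 8.27 m

Here I = MR², so the shape factor k = I/(MR²) = 1.
The rolling condition ω = v/R makes the rotational term ½I(v/R)² = ½kMv², so KE_total = ½(1+k)Mv² = Mv².
Setting this equal to Mgh gives the vertical rise h = (1+k)v₀²/(2g) = 2×4.61²/(2×10) = 2.125 m.
Along the incline, d = h/sinθ = 2.125/sin14.9° ≈ 8.27 m.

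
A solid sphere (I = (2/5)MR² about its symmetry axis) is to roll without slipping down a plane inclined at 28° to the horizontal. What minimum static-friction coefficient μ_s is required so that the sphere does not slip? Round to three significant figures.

Here I = (2/5)MR², so the shape factor k = I/(MR²) = 0.4.
Along the incline Mg sinθ − f = Ma, and torque about the center fR = Iα = kMR²(a/R) gives f = kMa.
These give a = g sinθ/(1+k) and the required friction f = kMg sinθ/(1+k).
With N = Mg cosθ, the no-slip condition f ≤ μN gives μ_min = f/N = k tanθ/(1+k).
μ_min = 0.4 × tan28° / 1.4 ≈ 0.152.

μ_min ≈ 0.152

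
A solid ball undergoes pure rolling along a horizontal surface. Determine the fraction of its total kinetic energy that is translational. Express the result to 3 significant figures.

fraction ≈ 0.714

The moment of inertia is (2/5)MR², giving k ≡ I/(MR²) = 0.4.
With ω = v/R, KE_trans = ½Mv² and KE_rot = ½Iω² = ½kMv², so KE_total = ½(1+k)Mv².
The translational fraction is therefore 1/(1+k) = 1/1.4 ≈ 0.714.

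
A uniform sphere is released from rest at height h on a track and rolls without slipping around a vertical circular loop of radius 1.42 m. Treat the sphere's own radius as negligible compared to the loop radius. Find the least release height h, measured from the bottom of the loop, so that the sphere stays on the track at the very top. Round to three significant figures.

The moment of inertia is (2/5)MR², giving k ≡ I/(MR²) = 0.4.
At the top of the loop, the minimum-contact condition is Mg = Mv_top²/r, so v_top² = gr.
With ω = v/R, the kinetic energy at speed v is ½(1+k)Mv² = (7/10)Mv².
Energy conservation from release (height h) to the top (height 2r): Mgh = Mg(2r) + (7/10)M·gr.
Thus h_min = 2r + (1+k)r/2 = r(2 + 1.4/2) = 1.42 × 2.7 ≈ 3.83 m.

h_min ≈ 3.83 m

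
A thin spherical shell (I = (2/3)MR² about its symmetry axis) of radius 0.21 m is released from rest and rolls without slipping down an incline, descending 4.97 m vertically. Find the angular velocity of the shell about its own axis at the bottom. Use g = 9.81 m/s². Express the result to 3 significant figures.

Here I = (2/3)MR², so the shape factor k = I/(MR²) = 2/3.
Since it rolls without slipping, ω = v/R and KE = ½Mv² + ½Iω² = ½(1+k)Mv² = (5/6)Mv².
Energy conservation Mgh = ½(1+k)Mv² gives v = √(2gh/(1+k)) = √(2 × 9.81 × 4.97 / 1.667) = 7.649 m/s.
The angular speed follows from ω = v/R = 7.649/0.21 ≈ 36.4 rad/s.

ω ≈ 36.4 rad/s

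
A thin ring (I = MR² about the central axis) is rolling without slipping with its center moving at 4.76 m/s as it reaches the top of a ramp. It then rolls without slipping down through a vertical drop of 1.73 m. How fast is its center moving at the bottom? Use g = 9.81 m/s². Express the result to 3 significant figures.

v ≈ 6.30 m/s

Here I = MR², so the shape factor k = I/(MR²) = 1.
Rolling without slipping gives ω = v/R, so the total kinetic energy is ½Mv² + ½Iω² = ½(1+k)Mv² = Mv².
Energy conservation: Mv₀² + Mgh = Mv², so v² = v₀² + 2gh/(1+k).
v = √(4.76² + 2×9.81×1.73/2) = √39.63 ≈ 6.30 m/s.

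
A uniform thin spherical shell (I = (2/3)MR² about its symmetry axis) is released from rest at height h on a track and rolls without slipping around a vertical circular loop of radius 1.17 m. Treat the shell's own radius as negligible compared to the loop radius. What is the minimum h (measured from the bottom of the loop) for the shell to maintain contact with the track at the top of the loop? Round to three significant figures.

Here I = (2/3)MR², so the shape factor k = I/(MR²) = 2/3.
At the top of the loop, the minimum-contact condition is Mg = Mv_top²/r, so v_top² = gr.
With ω = v/R, the kinetic energy at speed v is ½(1+k)Mv² = (5/6)Mv².
Energy conservation from release (height h) to the top (height 2r): Mgh = Mg(2r) + (5/6)M·gr.
Thus h_min = 2r + (1+k)r/2 = r(2 + 1.667/2) = 1.17 × 2.833 ≈ 3.32 m.

h_min ≈ 3.32 m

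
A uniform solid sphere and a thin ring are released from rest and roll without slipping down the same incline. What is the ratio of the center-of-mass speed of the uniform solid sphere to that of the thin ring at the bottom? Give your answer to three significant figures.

Each satisfies Mgh = ½(1+k)Mv² with k = I/(MR²), so v ∝ 1/√(1+k).
For the uniform solid sphere k = 0.4; for the thin ring k = 1.
v₁/v₂ = √((1+k₂)/(1+k₁)) = √(2/1.4) ≈ 1.20.

v_ratio ≈ 1.20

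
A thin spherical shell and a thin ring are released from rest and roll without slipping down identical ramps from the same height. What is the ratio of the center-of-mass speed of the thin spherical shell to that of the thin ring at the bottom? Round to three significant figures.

Each satisfies Mgh = ½(1+k)Mv² with k = I/(MR²), so v ∝ 1/√(1+k).
For the thin spherical shell k = 2/3; for the thin ring k = 1.
v₁/v₂ = √((1+k₂)/(1+k₁)) = √(2/1.667) ≈ 1.10.

v_ratio ≈ 1.10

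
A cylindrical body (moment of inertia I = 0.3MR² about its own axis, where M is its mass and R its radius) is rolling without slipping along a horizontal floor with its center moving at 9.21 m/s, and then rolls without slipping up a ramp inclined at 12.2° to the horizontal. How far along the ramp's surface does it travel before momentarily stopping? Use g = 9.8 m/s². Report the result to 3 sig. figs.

d ≈ 26.6 m

Here I = 0.3MR², so the shape factor k = I/(MR²) = 0.3.
Rolling without slipping gives ω = v/R, so the total kinetic energy is ½Mv² + ½Iω² = ½(1+k)Mv² = (13/20)Mv².
Setting this equal to Mgh gives the vertical rise h = (1+k)v₀²/(2g) = 1.3×9.21²/(2×9.8) = 5.626 m.
Along the incline, d = h/sinθ = 5.626/sin12.2° ≈ 26.6 m.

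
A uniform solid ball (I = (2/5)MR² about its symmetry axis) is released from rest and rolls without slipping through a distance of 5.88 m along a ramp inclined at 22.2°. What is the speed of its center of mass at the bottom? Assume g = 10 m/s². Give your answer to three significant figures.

v ≈ 5.63 m/s

Here I = (2/5)MR², so the shape factor k = I/(MR²) = 0.4.
The rolling condition ω = v/R makes the rotational term ½I(v/R)² = ½kMv², so KE_total = ½(1+k)Mv² = (7/10)Mv².
The vertical drop is h = L sinθ = 5.88 × sin22.2° = 2.222 m.
Energy conservation: Mgh = (7/10)Mv², so v = √(2gh/(1+k)) = √(2 × 10 × 2.222 / 1.4) ≈ 5.63 m/s.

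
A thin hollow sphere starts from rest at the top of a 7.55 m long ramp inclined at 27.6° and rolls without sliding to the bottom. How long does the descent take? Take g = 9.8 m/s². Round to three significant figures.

For this body I = (2/3)MR², i.e. k = I/(MR²) = 2/3.
Along the incline Mg sinθ − f = Ma, and torque about the center fR = Iα = kMR²(a/R) gives f = kMa.
Hence a = g sinθ/(1+k) = 9.8×sin27.6°/1.667 = 2.724 m/s².
With constant a from rest, t = √(2L/a) = √(2·7.55/2.724) ≈ 2.35 s.

t ≈ 2.35 s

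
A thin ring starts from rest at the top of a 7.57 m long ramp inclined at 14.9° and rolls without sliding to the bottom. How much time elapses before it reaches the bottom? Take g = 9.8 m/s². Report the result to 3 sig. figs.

For this body I = MR², i.e. k = I/(MR²) = 1.
Translational: Mg sinθ − f = Ma. Rotational about the CM: fR = Iα = kMRa, so f = kMa.
Hence a = g sinθ/(1+k) = 9.8×sin14.9°/2 = 1.26 m/s².
With constant a from rest, t = √(2L/a) = √(2·7.57/1.26) ≈ 3.47 s.

t ≈ 3.47 s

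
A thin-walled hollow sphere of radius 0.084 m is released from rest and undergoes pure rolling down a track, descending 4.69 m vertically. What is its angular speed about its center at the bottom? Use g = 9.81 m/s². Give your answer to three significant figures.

For this body I = (2/3)MR², i.e. k = I/(MR²) = 2/3.
Rolling without slipping gives ω = v/R, so the total kinetic energy is ½Mv² + ½Iω² = ½(1+k)Mv² = (5/6)Mv².
Energy conservation Mgh = ½(1+k)Mv² gives v = √(2gh/(1+k)) = √(2 × 9.81 × 4.69 / 1.667) = 7.43 m/s.
The angular speed follows from ω = v/R = 7.43/0.084 ≈ 88.5 rad/s.

ω ≈ 88.5 rad/s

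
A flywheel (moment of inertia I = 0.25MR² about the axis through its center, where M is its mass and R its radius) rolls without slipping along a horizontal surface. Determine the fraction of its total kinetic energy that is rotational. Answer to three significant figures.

fraction ≈ 0.200

Here I = 0.25MR², so the shape factor k = I/(MR²) = 0.25.
With ω = v/R, KE_trans = ½Mv² and KE_rot = ½Iω² = ½kMv², so KE_total = ½(1+k)Mv².
The rotational fraction is therefore k/(1+k) = 0.25/1.25 ≈ 0.200.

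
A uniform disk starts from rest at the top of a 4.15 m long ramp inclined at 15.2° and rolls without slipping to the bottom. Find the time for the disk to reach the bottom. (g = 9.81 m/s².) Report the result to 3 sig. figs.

t ≈ 2.20 s

With I = (1/2)MR², the ratio k = I/(MR²) is 0.5.
Newton's second law down the slope: Mg sinθ − f = Ma. The torque equation fR = Iα (with α = a/R) gives f = kMa.
Hence a = g sinθ/(1+k) = 9.81×sin15.2°/1.5 = 1.715 m/s².
Starting from rest, L = ½at², so t = √(2L/a) = √(2×4.15/1.715) ≈ 2.20 s.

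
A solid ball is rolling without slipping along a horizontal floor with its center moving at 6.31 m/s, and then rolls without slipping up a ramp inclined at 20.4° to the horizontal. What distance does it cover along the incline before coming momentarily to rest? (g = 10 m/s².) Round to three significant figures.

d ≈ 8.00 m

Here I = (2/5)MR², so the shape factor k = I/(MR²) = 0.4.
Rolling without slipping gives ω = v/R, so the total kinetic energy is ½Mv² + ½Iω² = ½(1+k)Mv² = (7/10)Mv².
Setting this equal to Mgh gives the vertical rise h = (1+k)v₀²/(2g) = 1.4×6.31²/(2×10) = 2.787 m.
The distance along the slope is d = h/sinθ = 2.787/sin20.4° ≈ 8.00 m.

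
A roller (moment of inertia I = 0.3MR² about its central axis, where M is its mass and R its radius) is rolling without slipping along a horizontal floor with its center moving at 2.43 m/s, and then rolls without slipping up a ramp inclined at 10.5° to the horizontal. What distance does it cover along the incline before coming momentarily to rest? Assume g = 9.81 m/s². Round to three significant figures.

d ≈ 2.15 m

The moment of inertia is 0.3MR², giving k ≡ I/(MR²) = 0.3.
The rolling condition ω = v/R makes the rotational term ½I(v/R)² = ½kMv², so KE_total = ½(1+k)Mv² = (13/20)Mv².
Setting this equal to Mgh gives the vertical rise h = (1+k)v₀²/(2g) = 1.3×2.43²/(2×9.81) = 0.3913 m.
Along the incline, d = h/sinθ = 0.3913/sin10.5° ≈ 2.15 m.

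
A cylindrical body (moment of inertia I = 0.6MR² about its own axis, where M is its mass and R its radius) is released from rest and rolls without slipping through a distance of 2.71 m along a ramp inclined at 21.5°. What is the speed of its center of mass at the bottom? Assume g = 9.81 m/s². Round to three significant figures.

v ≈ 3.49 m/s

The moment of inertia is 0.6MR², giving k ≡ I/(MR²) = 0.6.
Rolling without slipping gives ω = v/R, so the total kinetic energy is ½Mv² + ½Iω² = ½(1+k)Mv² = (4/5)Mv².
The vertical drop is h = L sinθ = 2.71 × sin21.5° = 0.9932 m.
Energy conservation: Mgh = (4/5)Mv², so v = √(2gh/(1+k)) = √(2 × 9.81 × 0.9932 / 1.6) ≈ 3.49 m/s.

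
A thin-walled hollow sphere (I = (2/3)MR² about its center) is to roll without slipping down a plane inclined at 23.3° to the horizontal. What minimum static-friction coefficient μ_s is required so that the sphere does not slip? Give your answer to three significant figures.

For this body I = (2/3)MR², i.e. k = I/(MR²) = 2/3.
Along the incline Mg sinθ − f = Ma, and torque about the center fR = Iα = kMR²(a/R) gives f = kMa.
These give a = g sinθ/(1+k) and the required friction f = kMg sinθ/(1+k).
With N = Mg cosθ, the no-slip condition f ≤ μN gives μ_min = f/N = k tanθ/(1+k).
μ_min = (2/3) × tan23.3° / 1.667 ≈ 0.172.

μ_min ≈ 0.172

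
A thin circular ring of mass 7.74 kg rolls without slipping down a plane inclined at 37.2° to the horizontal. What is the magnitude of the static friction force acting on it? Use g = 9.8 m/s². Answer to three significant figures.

f ≈ 22.9 N

For this body I = MR², i.e. k = I/(MR²) = 1.
Newton's second law down the slope: Mg sinθ − f = Ma. The torque equation fR = Iα (with α = a/R) gives f = kMa.
Combining, a = g sinθ/(1+k) and f = kMa = kMg sinθ/(1+k).
f = 1 × 7.74 × 9.8 × sin37.2° / 2 ≈ 22.9 N.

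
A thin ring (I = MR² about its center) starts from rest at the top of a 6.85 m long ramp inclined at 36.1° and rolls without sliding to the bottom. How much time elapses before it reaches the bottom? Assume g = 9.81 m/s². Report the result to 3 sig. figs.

The moment of inertia is MR², giving k ≡ I/(MR²) = 1.
Newton's second law down the slope: Mg sinθ − f = Ma. The torque equation fR = Iα (with α = a/R) gives f = kMa.
Hence a = g sinθ/(1+k) = 9.81×sin36.1°/2 = 2.89 m/s².
With constant a from rest, t = √(2L/a) = √(2·6.85/2.89) ≈ 2.18 s.

t ≈ 2.18 s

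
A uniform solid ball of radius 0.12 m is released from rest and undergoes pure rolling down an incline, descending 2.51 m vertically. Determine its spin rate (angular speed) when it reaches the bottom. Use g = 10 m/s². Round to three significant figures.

ω ≈ 49.9 rad/s

With I = (2/5)MR², the ratio k = I/(MR²) is 0.4.
Pure rolling means v = ωR; then KE = ½Mv² + ½I(v/R)² = ½(1+k)Mv² = (7/10)Mv².
Energy conservation Mgh = ½(1+k)Mv² gives v = √(2gh/(1+k)) = √(2 × 10 × 2.51 / 1.4) = 5.988 m/s.
Then ω = v/R = 5.988 / 0.12 ≈ 49.9 rad/s.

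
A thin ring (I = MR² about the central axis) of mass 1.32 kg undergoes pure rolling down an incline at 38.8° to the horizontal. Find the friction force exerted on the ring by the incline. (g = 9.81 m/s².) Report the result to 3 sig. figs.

f ≈ 4.06 N

The moment of inertia is MR², giving k ≡ I/(MR²) = 1.
Translational: Mg sinθ − f = Ma. Rotational about the CM: fR = Iα = kMRa, so f = kMa.
Combining, a = g sinθ/(1+k) and f = kMa = kMg sinθ/(1+k).
f = 1 × 1.32 × 9.81 × sin38.8° / 2 ≈ 4.06 N.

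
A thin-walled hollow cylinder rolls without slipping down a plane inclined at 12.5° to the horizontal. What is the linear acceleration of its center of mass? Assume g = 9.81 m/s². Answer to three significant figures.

a ≈ 1.06 m/s²

For this body I = MR², i.e. k = I/(MR²) = 1.
Newton's second law down the slope: Mg sinθ − f = Ma. The torque equation fR = Iα (with α = a/R) gives f = kMa.
Eliminating f: Mg sinθ = (1+k)Ma, so a = g sinθ/(1+k) = 9.81 × sin12.5° / 2 ≈ 1.06 m/s².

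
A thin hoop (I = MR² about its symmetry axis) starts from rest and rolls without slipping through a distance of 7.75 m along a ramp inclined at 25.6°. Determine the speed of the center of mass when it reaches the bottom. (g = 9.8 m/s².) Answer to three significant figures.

The moment of inertia is MR², giving k ≡ I/(MR²) = 1.
The rolling condition ω = v/R makes the rotational term ½I(v/R)² = ½kMv², so KE_total = ½(1+k)Mv² = Mv².
The vertical drop is h = L sinθ = 7.75 × sin25.6° = 3.349 m.
Energy conservation: Mgh = Mv², so v = √(2gh/(1+k)) = √(2 × 9.8 × 3.349 / 2) ≈ 5.73 m/s.

v ≈ 5.73 m/s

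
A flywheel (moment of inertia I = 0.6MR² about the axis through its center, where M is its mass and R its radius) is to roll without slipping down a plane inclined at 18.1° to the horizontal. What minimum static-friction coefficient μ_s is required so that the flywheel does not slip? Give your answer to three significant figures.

The moment of inertia is 0.6MR², giving k ≡ I/(MR²) = 0.6.
Newton's second law down the slope: Mg sinθ − f = Ma. The torque equation fR = Iα (with α = a/R) gives f = kMa.
These give a = g sinθ/(1+k) and the required friction f = kMg sinθ/(1+k).
The normal force is N = Mg cosθ, so μ_min = f/N = k tanθ/(1+k).
μ_min = 0.6 × tan18.1° / 1.6 ≈ 0.123.

μ_min ≈ 0.123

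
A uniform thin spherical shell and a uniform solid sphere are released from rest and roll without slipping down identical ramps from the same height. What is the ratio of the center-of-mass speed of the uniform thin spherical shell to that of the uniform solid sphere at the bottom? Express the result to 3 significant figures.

Each satisfies Mgh = ½(1+k)Mv² with k = I/(MR²), so v ∝ 1/√(1+k).
For the uniform thin spherical shell k = 2/3; for the uniform solid sphere k = 0.4.
v₁/v₂ = √((1+k₂)/(1+k₁)) = √(1.4/1.667) ≈ 0.917.

v_ratio ≈ 0.917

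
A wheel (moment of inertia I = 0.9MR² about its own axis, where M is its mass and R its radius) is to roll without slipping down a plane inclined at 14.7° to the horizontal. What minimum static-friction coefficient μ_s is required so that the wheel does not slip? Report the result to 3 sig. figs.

μ_min ≈ 0.124

For this body I = 0.9MR², i.e. k = I/(MR²) = 0.9.
Newton's second law down the slope: Mg sinθ − f = Ma. The torque equation fR = Iα (with α = a/R) gives f = kMa.
These give a = g sinθ/(1+k) and the required friction f = kMg sinθ/(1+k).
The normal force is N = Mg cosθ, so μ_min = f/N = k tanθ/(1+k).
μ_min = 0.9 × tan14.7° / 1.9 ≈ 0.124.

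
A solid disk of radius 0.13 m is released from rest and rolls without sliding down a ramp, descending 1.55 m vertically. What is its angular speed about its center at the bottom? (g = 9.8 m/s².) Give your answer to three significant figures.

With I = (1/2)MR², the ratio k = I/(MR²) is 0.5.
Rolling without slipping gives ω = v/R, so the total kinetic energy is ½Mv² + ½Iω² = ½(1+k)Mv² = (3/4)Mv².
Energy conservation Mgh = ½(1+k)Mv² gives v = √(2gh/(1+k)) = √(2 × 9.8 × 1.55 / 1.5) = 4.5 m/s.
Then ω = v/R = 4.5 / 0.13 ≈ 34.6 rad/s.

ω ≈ 34.6 rad/s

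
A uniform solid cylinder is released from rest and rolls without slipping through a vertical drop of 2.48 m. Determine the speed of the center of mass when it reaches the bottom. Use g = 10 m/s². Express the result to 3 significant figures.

With I = (1/2)MR², the ratio k = I/(MR²) is 0.5.
Since it rolls without slipping, ω = v/R and KE = ½Mv² + ½Iω² = ½(1+k)Mv² = (3/4)Mv².
Setting Mgh = (3/4)Mv² gives v = √(2gh/(1+k)) = √(2·10·2.48/1.5) ≈ 5.75 m/s.

v ≈ 5.75 m/s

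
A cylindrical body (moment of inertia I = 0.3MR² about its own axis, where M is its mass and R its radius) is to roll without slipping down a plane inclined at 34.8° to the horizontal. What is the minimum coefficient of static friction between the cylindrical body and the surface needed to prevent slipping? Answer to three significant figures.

μ_min ≈ 0.160

With I = 0.3MR², the ratio k = I/(MR²) is 0.3.
Newton's second law down the slope: Mg sinθ − f = Ma. The torque equation fR = Iα (with α = a/R) gives f = kMa.
These give a = g sinθ/(1+k) and the required friction f = kMg sinθ/(1+k).
The normal force is N = Mg cosθ, so μ_min = f/N = k tanθ/(1+k).
μ_min = 0.3 × tan34.8° / 1.3 ≈ 0.160.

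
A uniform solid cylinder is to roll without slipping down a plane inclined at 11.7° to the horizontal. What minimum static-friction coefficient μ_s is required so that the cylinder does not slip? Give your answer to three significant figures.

μ_min ≈ 0.0690

With I = (1/2)MR², the ratio k = I/(MR²) is 0.5.
Along the incline Mg sinθ − f = Ma, and torque about the center fR = Iα = kMR²(a/R) gives f = kMa.
These give a = g sinθ/(1+k) and the required friction f = kMg sinθ/(1+k).
The normal force is N = Mg cosθ, so μ_min = f/N = k tanθ/(1+k).
μ_min = 0.5 × tan11.7° / 1.5 ≈ 0.0690.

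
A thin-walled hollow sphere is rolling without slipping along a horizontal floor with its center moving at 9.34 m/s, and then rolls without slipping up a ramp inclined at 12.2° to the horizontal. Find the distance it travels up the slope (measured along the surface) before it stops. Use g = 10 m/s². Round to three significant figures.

d ≈ 34.4 m

For this body I = (2/3)MR², i.e. k = I/(MR²) = 2/3.
The rolling condition ω = v/R makes the rotational term ½I(v/R)² = ½kMv², so KE_total = ½(1+k)Mv² = (5/6)Mv².
Setting this equal to Mgh gives the vertical rise h = (1+k)v₀²/(2g) = 1.667×9.34²/(2×10) = 7.27 m.
Along the incline, d = h/sinθ = 7.27/sin12.2° ≈ 34.4 m.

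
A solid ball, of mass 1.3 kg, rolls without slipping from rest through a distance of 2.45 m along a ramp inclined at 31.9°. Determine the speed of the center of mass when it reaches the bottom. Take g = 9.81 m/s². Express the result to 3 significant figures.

With I = (2/5)MR², the ratio k = I/(MR²) is 0.4.
The rolling condition ω = v/R makes the rotational term ½I(v/R)² = ½kMv², so KE_total = ½(1+k)Mv² = (7/10)Mv².
The vertical drop is h = L sinθ = 2.45 × sin31.9° = 1.295 m.
Setting Mgh = (7/10)Mv² gives v = √(2gh/(1+k)) = √(2·9.81·1.295/1.4) ≈ 4.26 m/s.

v ≈ 4.26 m/s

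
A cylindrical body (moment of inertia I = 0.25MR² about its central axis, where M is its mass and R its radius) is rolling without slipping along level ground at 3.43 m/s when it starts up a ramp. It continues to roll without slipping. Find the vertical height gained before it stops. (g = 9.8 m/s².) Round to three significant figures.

h ≈ 0.750 m

The moment of inertia is 0.25MR², giving k ≡ I/(MR²) = 0.25.
Since it rolls without slipping, ω = v/R and KE = ½Mv² + ½Iω² = ½(1+k)Mv² = (5/8)Mv².
At the top the kinetic energy is zero, so (5/8)Mv₀² = Mgh.
Thus h = (1+k)v₀²/(2g) = 1.25 × 3.43² / (2 × 9.8) ≈ 0.750 m.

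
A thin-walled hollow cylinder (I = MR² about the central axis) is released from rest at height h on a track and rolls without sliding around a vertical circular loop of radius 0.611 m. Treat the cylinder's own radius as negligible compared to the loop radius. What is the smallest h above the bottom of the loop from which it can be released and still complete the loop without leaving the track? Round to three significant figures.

h_min ≈ 1.83 m

Here I = MR², so the shape factor k = I/(MR²) = 1.
At the top of the loop, the minimum-contact condition is Mg = Mv_top²/r, so v_top² = gr.
With ω = v/R, the kinetic energy at speed v is ½(1+k)Mv² = Mv².
Energy conservation from release (height h) to the top (height 2r): Mgh = Mg(2r) + M·gr.
Thus h_min = 2r + (1+k)r/2 = r(2 + 2/2) = 0.611 × 3 ≈ 1.83 m.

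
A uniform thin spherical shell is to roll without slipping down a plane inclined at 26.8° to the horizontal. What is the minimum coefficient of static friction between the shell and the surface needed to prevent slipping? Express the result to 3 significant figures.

Here I = (2/3)MR², so the shape factor k = I/(MR²) = 2/3.
Along the incline Mg sinθ − f = Ma, and torque about the center fR = Iα = kMR²(a/R) gives f = kMa.
These give a = g sinθ/(1+k) and the required friction f = kMg sinθ/(1+k).
With N = Mg cosθ, the no-slip condition f ≤ μN gives μ_min = f/N = k tanθ/(1+k).
μ_min = (2/3) × tan26.8° / 1.667 ≈ 0.202.

μ_min ≈ 0.202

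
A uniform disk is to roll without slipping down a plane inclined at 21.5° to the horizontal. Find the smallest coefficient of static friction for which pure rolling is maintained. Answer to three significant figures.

μ_min ≈ 0.131

For this body I = (1/2)MR², i.e. k = I/(MR²) = 0.5.
Newton's second law down the slope: Mg sinθ − f = Ma. The torque equation fR = Iα (with α = a/R) gives f = kMa.
These give a = g sinθ/(1+k) and the required friction f = kMg sinθ/(1+k).
With N = Mg cosθ, the no-slip condition f ≤ μN gives μ_min = f/N = k tanθ/(1+k).
μ_min = 0.5 × tan21.5° / 1.5 ≈ 0.131.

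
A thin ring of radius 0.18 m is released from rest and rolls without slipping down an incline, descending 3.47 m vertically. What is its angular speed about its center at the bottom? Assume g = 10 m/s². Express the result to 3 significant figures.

Here I = MR², so the shape factor k = I/(MR²) = 1.
Rolling without slipping gives ω = v/R, so the total kinetic energy is ½Mv² + ½Iω² = ½(1+k)Mv² = Mv².
Energy conservation Mgh = ½(1+k)Mv² gives v = √(2gh/(1+k)) = √(2 × 10 × 3.47 / 2) = 5.891 m/s.
The angular speed follows from ω = v/R = 5.891/0.18 ≈ 32.7 rad/s.

ω ≈ 32.7 rad/s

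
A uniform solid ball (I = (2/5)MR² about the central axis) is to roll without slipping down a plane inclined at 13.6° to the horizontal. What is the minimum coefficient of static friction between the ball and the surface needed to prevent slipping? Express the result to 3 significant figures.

Here I = (2/5)MR², so the shape factor k = I/(MR²) = 0.4.
Translational: Mg sinθ − f = Ma. Rotational about the CM: fR = Iα = kMRa, so f = kMa.
These give a = g sinθ/(1+k) and the required friction f = kMg sinθ/(1+k).
The normal force is N = Mg cosθ, so μ_min = f/N = k tanθ/(1+k).
μ_min = 0.4 × tan13.6° / 1.4 ≈ 0.0691.

μ_min ≈ 0.0691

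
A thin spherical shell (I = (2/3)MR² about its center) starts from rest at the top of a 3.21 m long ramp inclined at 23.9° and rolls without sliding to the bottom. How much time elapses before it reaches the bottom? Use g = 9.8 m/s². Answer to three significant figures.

The moment of inertia is (2/3)MR², giving k ≡ I/(MR²) = 2/3.
Translational: Mg sinθ − f = Ma. Rotational about the CM: fR = Iα = kMRa, so f = kMa.
Hence a = g sinθ/(1+k) = 9.8×sin23.9°/1.667 = 2.382 m/s².
With constant a from rest, t = √(2L/a) = √(2·3.21/2.382) ≈ 1.64 s.

t ≈ 1.64 s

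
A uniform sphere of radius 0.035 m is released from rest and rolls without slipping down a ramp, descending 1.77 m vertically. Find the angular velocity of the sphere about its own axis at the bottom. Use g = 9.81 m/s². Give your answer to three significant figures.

With I = (2/5)MR², the ratio k = I/(MR²) is 0.4.
Pure rolling means v = ωR; then KE = ½Mv² + ½I(v/R)² = ½(1+k)Mv² = (7/10)Mv².
Energy conservation Mgh = ½(1+k)Mv² gives v = √(2gh/(1+k)) = √(2 × 9.81 × 1.77 / 1.4) = 4.98 m/s.
The angular speed follows from ω = v/R = 4.98/0.035 ≈ 142 rad/s.

ω ≈ 142 rad/s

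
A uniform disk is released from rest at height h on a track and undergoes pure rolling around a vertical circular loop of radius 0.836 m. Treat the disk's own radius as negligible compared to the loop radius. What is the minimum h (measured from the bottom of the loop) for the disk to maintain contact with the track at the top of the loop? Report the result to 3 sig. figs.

h_min ≈ 2.30 m

With I = (1/2)MR², the ratio k = I/(MR²) is 0.5.
At the top of the loop, the minimum-contact condition is Mg = Mv_top²/r, so v_top² = gr.
With ω = v/R, the kinetic energy at speed v is ½(1+k)Mv² = (3/4)Mv².
Energy conservation from release (height h) to the top (height 2r): Mgh = Mg(2r) + (3/4)M·gr.
Thus h_min = 2r + (1+k)r/2 = r(2 + 1.5/2) = 0.836 × 2.75 ≈ 2.30 m.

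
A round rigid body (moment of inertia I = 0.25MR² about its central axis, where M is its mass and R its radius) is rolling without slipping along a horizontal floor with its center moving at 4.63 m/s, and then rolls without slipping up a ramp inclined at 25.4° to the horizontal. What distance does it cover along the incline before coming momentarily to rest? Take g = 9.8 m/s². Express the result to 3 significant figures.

d ≈ 3.19 m

For this body I = 0.25MR², i.e. k = I/(MR²) = 0.25.
Pure rolling means v = ωR; then KE = ½Mv² + ½I(v/R)² = ½(1+k)Mv² = (5/8)Mv².
Setting this equal to Mgh gives the vertical rise h = (1+k)v₀²/(2g) = 1.25×4.63²/(2×9.8) = 1.367 m.
The distance along the slope is d = h/sinθ = 1.367/sin25.4° ≈ 3.19 m.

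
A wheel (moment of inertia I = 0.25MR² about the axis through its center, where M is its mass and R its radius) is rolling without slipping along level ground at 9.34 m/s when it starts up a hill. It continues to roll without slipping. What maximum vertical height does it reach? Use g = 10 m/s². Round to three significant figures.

The moment of inertia is 0.25MR², giving k ≡ I/(MR²) = 0.25.
Rolling without slipping gives ω = v/R, so the total kinetic energy is ½Mv² + ½Iω² = ½(1+k)Mv² = (5/8)Mv².
At the top the kinetic energy is zero, so (5/8)Mv₀² = Mgh.
Thus h = (1+k)v₀²/(2g) = 1.25 × 9.34² / (2 × 10) ≈ 5.45 m.

h ≈ 5.45 m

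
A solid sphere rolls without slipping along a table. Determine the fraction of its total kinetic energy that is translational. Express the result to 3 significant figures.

fraction ≈ 0.714

Here I = (2/5)MR², so the shape factor k = I/(MR²) = 0.4.
Since ω = v/R, the translational part is ½Mv² and the rotational part is ½I(v/R)² = ½kMv²; the total is ½(1+k)Mv².
The translational fraction is therefore 1/(1+k) = 1/1.4 ≈ 0.714.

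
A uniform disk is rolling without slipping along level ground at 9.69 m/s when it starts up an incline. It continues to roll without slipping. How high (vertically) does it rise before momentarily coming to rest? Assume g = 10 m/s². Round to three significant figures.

h ≈ 7.04 m

Here I = (1/2)MR², so the shape factor k = I/(MR²) = 0.5.
Since it rolls without slipping, ω = v/R and KE = ½Mv² + ½Iω² = ½(1+k)Mv² = (3/4)Mv².
At the top the kinetic energy is zero, so (3/4)Mv₀² = Mgh.
Thus h = (1+k)v₀²/(2g) = 1.5 × 9.69² / (2 × 10) ≈ 7.04 m.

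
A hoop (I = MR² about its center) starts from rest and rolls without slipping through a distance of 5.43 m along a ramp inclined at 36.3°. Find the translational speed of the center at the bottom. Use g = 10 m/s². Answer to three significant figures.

For this body I = MR², i.e. k = I/(MR²) = 1.
The rolling condition ω = v/R makes the rotational term ½I(v/R)² = ½kMv², so KE_total = ½(1+k)Mv² = Mv².
The vertical drop is h = L sinθ = 5.43 × sin36.3° = 3.215 m.
Setting Mgh = Mv² gives v = √(2gh/(1+k)) = √(2·10·3.215/2) ≈ 5.67 m/s.

v ≈ 5.67 m/s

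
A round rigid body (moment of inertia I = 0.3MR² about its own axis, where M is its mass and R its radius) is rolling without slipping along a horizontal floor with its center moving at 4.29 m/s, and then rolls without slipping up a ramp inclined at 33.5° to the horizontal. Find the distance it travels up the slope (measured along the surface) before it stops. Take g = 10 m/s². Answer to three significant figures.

d ≈ 2.17 m

With I = 0.3MR², the ratio k = I/(MR²) is 0.3.
Pure rolling means v = ωR; then KE = ½Mv² + ½I(v/R)² = ½(1+k)Mv² = (13/20)Mv².
Setting this equal to Mgh gives the vertical rise h = (1+k)v₀²/(2g) = 1.3×4.29²/(2×10) = 1.196 m.
Along the incline, d = h/sinθ = 1.196/sin33.5° ≈ 2.17 m.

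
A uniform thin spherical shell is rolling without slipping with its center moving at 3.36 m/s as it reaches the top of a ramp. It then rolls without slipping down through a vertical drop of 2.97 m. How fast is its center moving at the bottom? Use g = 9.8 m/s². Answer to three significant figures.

Here I = (2/3)MR², so the shape factor k = I/(MR²) = 2/3.
Rolling without slipping gives ω = v/R, so the total kinetic energy is ½Mv² + ½Iω² = ½(1+k)Mv² = (5/6)Mv².
Conserving energy between top and bottom: (5/6)Mv² = (5/6)Mv₀² + Mgh, hence v² = v₀² + 2gh/(1+k).
v = √(3.36² + 2×9.8×2.97/1.667) = √46.22 ≈ 6.80 m/s.

v ≈ 6.80 m/s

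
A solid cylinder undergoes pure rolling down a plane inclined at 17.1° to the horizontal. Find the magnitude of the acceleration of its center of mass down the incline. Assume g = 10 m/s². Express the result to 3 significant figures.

a ≈ 1.96 m/s²

With I = (1/2)MR², the ratio k = I/(MR²) is 0.5.
Translational: Mg sinθ − f = Ma. Rotational about the CM: fR = Iα = kMRa, so f = kMa.
Eliminating f: Mg sinθ = (1+k)Ma, so a = g sinθ/(1+k) = 10 × sin17.1° / 1.5 ≈ 1.96 m/s².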